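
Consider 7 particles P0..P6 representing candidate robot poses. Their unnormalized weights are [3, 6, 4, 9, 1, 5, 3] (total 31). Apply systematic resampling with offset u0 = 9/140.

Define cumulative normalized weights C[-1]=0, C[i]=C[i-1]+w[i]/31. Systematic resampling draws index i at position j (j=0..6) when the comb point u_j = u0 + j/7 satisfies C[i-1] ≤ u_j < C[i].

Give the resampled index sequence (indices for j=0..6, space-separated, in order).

C = [3/31, 9/31, 13/31, 22/31, 23/31, 28/31, 1]
j=0: u_0=9/140 ∈ [0, 3/31) → index 0
j=1: u_1=29/140 ∈ [3/31, 9/31) → index 1
j=2: u_2=7/20 ∈ [9/31, 13/31) → index 2
j=3: u_3=69/140 ∈ [13/31, 22/31) → index 3
j=4: u_4=89/140 ∈ [13/31, 22/31) → index 3
j=5: u_5=109/140 ∈ [23/31, 28/31) → index 5
j=6: u_6=129/140 ∈ [28/31, 1) → index 6

0 1 2 3 3 5 6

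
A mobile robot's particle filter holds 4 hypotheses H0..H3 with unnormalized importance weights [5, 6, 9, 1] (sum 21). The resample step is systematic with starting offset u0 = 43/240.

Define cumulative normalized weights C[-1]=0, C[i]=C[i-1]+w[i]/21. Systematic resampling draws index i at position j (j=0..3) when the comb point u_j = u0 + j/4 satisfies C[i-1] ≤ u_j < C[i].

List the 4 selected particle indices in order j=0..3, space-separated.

0 1 2 2

C = [5/21, 11/21, 20/21, 1]
j=0: u_0=43/240 ∈ [0, 5/21) → index 0
j=1: u_1=103/240 ∈ [5/21, 11/21) → index 1
j=2: u_2=163/240 ∈ [11/21, 20/21) → index 2
j=3: u_3=223/240 ∈ [11/21, 20/21) → index 2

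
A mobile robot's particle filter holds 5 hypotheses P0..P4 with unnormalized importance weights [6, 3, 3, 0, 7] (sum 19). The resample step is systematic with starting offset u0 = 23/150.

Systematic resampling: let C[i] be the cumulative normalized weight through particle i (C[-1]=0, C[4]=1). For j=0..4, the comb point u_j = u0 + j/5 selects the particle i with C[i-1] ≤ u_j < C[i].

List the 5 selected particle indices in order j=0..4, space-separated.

C = [6/19, 9/19, 12/19, 12/19, 1]
j=0: u_0=23/150 ∈ [0, 6/19) → index 0
j=1: u_1=53/150 ∈ [6/19, 9/19) → index 1
j=2: u_2=83/150 ∈ [9/19, 12/19) → index 2
j=3: u_3=113/150 ∈ [12/19, 1) → index 4
j=4: u_4=143/150 ∈ [12/19, 1) → index 4

0 1 2 4 4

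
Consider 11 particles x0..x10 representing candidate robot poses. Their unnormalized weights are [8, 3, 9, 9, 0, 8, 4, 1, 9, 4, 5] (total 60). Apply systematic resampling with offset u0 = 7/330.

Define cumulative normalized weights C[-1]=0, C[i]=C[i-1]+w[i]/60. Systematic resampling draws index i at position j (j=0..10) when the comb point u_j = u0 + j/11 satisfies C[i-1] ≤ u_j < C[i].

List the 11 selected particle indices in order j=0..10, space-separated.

0 0 2 2 3 3 5 6 8 8 10

C = [2/15, 11/60, 1/3, 29/60, 29/60, 37/60, 41/60, 7/10, 17/20, 11/12, 1]
j=0: u_0=7/330 ∈ [0, 2/15) → index 0
j=1: u_1=37/330 ∈ [0, 2/15) → index 0
j=2: u_2=67/330 ∈ [11/60, 1/3) → index 2
j=3: u_3=97/330 ∈ [11/60, 1/3) → index 2
j=4: u_4=127/330 ∈ [1/3, 29/60) → index 3
j=5: u_5=157/330 ∈ [1/3, 29/60) → index 3
j=6: u_6=17/30 ∈ [29/60, 37/60) → index 5
j=7: u_7=217/330 ∈ [37/60, 41/60) → index 6
j=8: u_8=247/330 ∈ [7/10, 17/20) → index 8
j=9: u_9=277/330 ∈ [7/10, 17/20) → index 8
j=10: u_10=307/330 ∈ [11/12, 1) → index 10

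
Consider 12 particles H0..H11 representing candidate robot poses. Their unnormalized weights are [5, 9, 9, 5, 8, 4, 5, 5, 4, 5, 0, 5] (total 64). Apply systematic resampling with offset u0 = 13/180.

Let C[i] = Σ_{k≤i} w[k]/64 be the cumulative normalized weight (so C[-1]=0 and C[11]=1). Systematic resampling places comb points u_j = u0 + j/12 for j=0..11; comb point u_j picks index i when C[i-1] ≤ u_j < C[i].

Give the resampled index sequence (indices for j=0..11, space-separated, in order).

C = [5/64, 7/32, 23/64, 7/16, 9/16, 5/8, 45/64, 25/32, 27/32, 59/64, 59/64, 1]
j=0: u_0=13/180 ∈ [0, 5/64) → index 0
j=1: u_1=7/45 ∈ [5/64, 7/32) → index 1
j=2: u_2=43/180 ∈ [7/32, 23/64) → index 2
j=3: u_3=29/90 ∈ [7/32, 23/64) → index 2
j=4: u_4=73/180 ∈ [23/64, 7/16) → index 3
j=5: u_5=22/45 ∈ [7/16, 9/16) → index 4
j=6: u_6=103/180 ∈ [9/16, 5/8) → index 5
j=7: u_7=59/90 ∈ [5/8, 45/64) → index 6
j=8: u_8=133/180 ∈ [45/64, 25/32) → index 7
j=9: u_9=37/45 ∈ [25/32, 27/32) → index 8
j=10: u_10=163/180 ∈ [27/32, 59/64) → index 9
j=11: u_11=89/90 ∈ [59/64, 1) → index 11

0 1 2 2 3 4 5 6 7 8 9 11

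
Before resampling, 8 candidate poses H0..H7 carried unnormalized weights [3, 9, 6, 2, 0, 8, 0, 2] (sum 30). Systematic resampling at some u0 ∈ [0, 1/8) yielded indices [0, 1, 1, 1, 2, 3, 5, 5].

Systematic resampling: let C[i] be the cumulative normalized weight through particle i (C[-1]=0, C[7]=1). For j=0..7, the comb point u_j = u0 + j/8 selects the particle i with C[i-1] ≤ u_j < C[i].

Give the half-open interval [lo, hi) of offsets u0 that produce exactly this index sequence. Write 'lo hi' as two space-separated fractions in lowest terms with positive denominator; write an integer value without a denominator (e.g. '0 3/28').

0 1/40

C = [1/10, 2/5, 3/5, 2/3, 2/3, 14/15, 14/15, 1]
j=0 picked index 0: u0 ∈ [0, 1/10)
j=1 picked index 1: u0 ∈ [-1/40, 11/40)
j=2 picked index 1: u0 ∈ [-3/20, 3/20)
j=3 picked index 1: u0 ∈ [-11/40, 1/40)
j=4 picked index 2: u0 ∈ [-1/10, 1/10)
j=5 picked index 3: u0 ∈ [-1/40, 1/24)
j=6 picked index 5: u0 ∈ [-1/12, 11/60)
j=7 picked index 5: u0 ∈ [-5/24, 7/120)
intersection: [0, 1/40)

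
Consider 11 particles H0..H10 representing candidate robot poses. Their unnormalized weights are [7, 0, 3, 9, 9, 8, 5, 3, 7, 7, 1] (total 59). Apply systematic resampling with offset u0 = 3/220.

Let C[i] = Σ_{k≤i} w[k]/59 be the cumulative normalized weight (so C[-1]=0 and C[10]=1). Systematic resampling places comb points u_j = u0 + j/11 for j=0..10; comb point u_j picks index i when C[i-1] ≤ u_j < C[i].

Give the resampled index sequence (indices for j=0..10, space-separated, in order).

0 0 3 3 4 4 5 6 7 8 9

C = [7/59, 7/59, 10/59, 19/59, 28/59, 36/59, 41/59, 44/59, 51/59, 58/59, 1]
j=0: u_0=3/220 ∈ [0, 7/59) → index 0
j=1: u_1=23/220 ∈ [0, 7/59) → index 0
j=2: u_2=43/220 ∈ [10/59, 19/59) → index 3
j=3: u_3=63/220 ∈ [10/59, 19/59) → index 3
j=4: u_4=83/220 ∈ [19/59, 28/59) → index 4
j=5: u_5=103/220 ∈ [19/59, 28/59) → index 4
j=6: u_6=123/220 ∈ [28/59, 36/59) → index 5
j=7: u_7=13/20 ∈ [36/59, 41/59) → index 6
j=8: u_8=163/220 ∈ [41/59, 44/59) → index 7
j=9: u_9=183/220 ∈ [44/59, 51/59) → index 8
j=10: u_10=203/220 ∈ [51/59, 58/59) → index 9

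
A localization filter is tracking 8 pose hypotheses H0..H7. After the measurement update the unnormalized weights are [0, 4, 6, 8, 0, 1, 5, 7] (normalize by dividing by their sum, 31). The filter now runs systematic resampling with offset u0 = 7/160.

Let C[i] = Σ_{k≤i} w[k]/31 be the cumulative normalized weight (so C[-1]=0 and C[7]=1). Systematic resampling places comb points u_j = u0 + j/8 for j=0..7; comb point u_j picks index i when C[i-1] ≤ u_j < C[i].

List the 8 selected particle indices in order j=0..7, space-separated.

1 2 2 3 3 6 7 7

C = [0, 4/31, 10/31, 18/31, 18/31, 19/31, 24/31, 1]
j=0: u_0=7/160 ∈ [0, 4/31) → index 1
j=1: u_1=27/160 ∈ [4/31, 10/31) → index 2
j=2: u_2=47/160 ∈ [4/31, 10/31) → index 2
j=3: u_3=67/160 ∈ [10/31, 18/31) → index 3
j=4: u_4=87/160 ∈ [10/31, 18/31) → index 3
j=5: u_5=107/160 ∈ [19/31, 24/31) → index 6
j=6: u_6=127/160 ∈ [24/31, 1) → index 7
j=7: u_7=147/160 ∈ [24/31, 1) → index 7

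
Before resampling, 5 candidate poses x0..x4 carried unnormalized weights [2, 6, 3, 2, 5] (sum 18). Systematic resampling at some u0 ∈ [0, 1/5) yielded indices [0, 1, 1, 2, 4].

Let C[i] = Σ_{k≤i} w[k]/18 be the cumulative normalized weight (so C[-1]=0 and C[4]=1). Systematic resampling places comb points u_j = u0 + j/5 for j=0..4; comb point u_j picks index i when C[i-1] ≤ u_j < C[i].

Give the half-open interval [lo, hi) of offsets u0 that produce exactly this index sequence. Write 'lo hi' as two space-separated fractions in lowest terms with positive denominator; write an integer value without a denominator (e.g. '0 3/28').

C = [1/9, 4/9, 11/18, 13/18, 1]
j=0 picked index 0: u0 ∈ [0, 1/9)
j=1 picked index 1: u0 ∈ [-4/45, 11/45)
j=2 picked index 1: u0 ∈ [-13/45, 2/45)
j=3 picked index 2: u0 ∈ [-7/45, 1/90)
j=4 picked index 4: u0 ∈ [-7/90, 1/5)
intersection: [0, 1/90)

0 1/90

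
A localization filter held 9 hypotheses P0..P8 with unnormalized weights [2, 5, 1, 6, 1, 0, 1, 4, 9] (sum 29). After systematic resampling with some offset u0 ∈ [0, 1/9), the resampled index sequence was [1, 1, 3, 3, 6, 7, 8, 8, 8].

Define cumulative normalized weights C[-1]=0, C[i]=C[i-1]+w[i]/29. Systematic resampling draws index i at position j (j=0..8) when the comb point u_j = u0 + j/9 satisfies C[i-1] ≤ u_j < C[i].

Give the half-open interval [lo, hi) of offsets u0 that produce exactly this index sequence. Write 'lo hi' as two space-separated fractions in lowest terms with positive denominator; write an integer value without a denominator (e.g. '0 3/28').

C = [2/29, 7/29, 8/29, 14/29, 15/29, 15/29, 16/29, 20/29, 1]
j=0 picked index 1: u0 ∈ [2/29, 7/29)
j=1 picked index 1: u0 ∈ [-11/261, 34/261)
j=2 picked index 3: u0 ∈ [14/261, 68/261)
j=3 picked index 3: u0 ∈ [-5/87, 13/87)
j=4 picked index 6: u0 ∈ [19/261, 28/261)
j=5 picked index 7: u0 ∈ [-1/261, 35/261)
j=6 picked index 8: u0 ∈ [2/87, 1/3)
j=7 picked index 8: u0 ∈ [-23/261, 2/9)
j=8 picked index 8: u0 ∈ [-52/261, 1/9)
intersection: [19/261, 28/261)

19/261 28/261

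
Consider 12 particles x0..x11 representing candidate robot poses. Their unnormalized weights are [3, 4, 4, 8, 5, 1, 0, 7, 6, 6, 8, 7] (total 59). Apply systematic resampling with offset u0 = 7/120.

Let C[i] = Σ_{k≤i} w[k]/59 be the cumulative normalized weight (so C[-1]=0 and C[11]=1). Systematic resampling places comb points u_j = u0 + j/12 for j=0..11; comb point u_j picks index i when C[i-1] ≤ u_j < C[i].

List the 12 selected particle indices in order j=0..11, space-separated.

C = [3/59, 7/59, 11/59, 19/59, 24/59, 25/59, 25/59, 32/59, 38/59, 44/59, 52/59, 1]
j=0: u_0=7/120 ∈ [3/59, 7/59) → index 1
j=1: u_1=17/120 ∈ [7/59, 11/59) → index 2
j=2: u_2=9/40 ∈ [11/59, 19/59) → index 3
j=3: u_3=37/120 ∈ [11/59, 19/59) → index 3
j=4: u_4=47/120 ∈ [19/59, 24/59) → index 4
j=5: u_5=19/40 ∈ [25/59, 32/59) → index 7
j=6: u_6=67/120 ∈ [32/59, 38/59) → index 8
j=7: u_7=77/120 ∈ [32/59, 38/59) → index 8
j=8: u_8=29/40 ∈ [38/59, 44/59) → index 9
j=9: u_9=97/120 ∈ [44/59, 52/59) → index 10
j=10: u_10=107/120 ∈ [52/59, 1) → index 11
j=11: u_11=39/40 ∈ [52/59, 1) → index 11

1 2 3 3 4 7 8 8 9 10 11 11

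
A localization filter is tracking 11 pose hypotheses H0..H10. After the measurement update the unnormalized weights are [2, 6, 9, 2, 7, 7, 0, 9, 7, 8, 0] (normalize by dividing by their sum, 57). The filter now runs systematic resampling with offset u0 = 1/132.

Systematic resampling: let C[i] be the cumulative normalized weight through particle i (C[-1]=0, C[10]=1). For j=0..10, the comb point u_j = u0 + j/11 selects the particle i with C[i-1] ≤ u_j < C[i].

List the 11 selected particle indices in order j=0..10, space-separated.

0 1 2 2 4 5 5 7 7 8 9

C = [2/57, 8/57, 17/57, 1/3, 26/57, 11/19, 11/19, 14/19, 49/57, 1, 1]
j=0: u_0=1/132 ∈ [0, 2/57) → index 0
j=1: u_1=13/132 ∈ [2/57, 8/57) → index 1
j=2: u_2=25/132 ∈ [8/57, 17/57) → index 2
j=3: u_3=37/132 ∈ [8/57, 17/57) → index 2
j=4: u_4=49/132 ∈ [1/3, 26/57) → index 4
j=5: u_5=61/132 ∈ [26/57, 11/19) → index 5
j=6: u_6=73/132 ∈ [26/57, 11/19) → index 5
j=7: u_7=85/132 ∈ [11/19, 14/19) → index 7
j=8: u_8=97/132 ∈ [11/19, 14/19) → index 7
j=9: u_9=109/132 ∈ [14/19, 49/57) → index 8
j=10: u_10=11/12 ∈ [49/57, 1) → index 9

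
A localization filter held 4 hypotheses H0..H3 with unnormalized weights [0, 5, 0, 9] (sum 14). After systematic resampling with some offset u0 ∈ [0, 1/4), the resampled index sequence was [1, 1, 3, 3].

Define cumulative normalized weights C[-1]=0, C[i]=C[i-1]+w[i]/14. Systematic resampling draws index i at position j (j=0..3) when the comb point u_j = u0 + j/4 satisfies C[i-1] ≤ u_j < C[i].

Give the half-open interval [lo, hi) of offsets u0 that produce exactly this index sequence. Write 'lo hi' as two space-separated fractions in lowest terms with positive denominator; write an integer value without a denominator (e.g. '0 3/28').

0 3/28

C = [0, 5/14, 5/14, 1]
j=0 picked index 1: u0 ∈ [0, 5/14)
j=1 picked index 1: u0 ∈ [-1/4, 3/28)
j=2 picked index 3: u0 ∈ [-1/7, 1/2)
j=3 picked index 3: u0 ∈ [-11/28, 1/4)
intersection: [0, 3/28)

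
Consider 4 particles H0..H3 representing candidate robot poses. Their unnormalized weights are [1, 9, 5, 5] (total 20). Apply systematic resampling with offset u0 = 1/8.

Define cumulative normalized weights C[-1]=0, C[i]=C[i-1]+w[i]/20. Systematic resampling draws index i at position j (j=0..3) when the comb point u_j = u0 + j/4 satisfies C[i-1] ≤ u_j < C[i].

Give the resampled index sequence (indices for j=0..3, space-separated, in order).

C = [1/20, 1/2, 3/4, 1]
j=0: u_0=1/8 ∈ [1/20, 1/2) → index 1
j=1: u_1=3/8 ∈ [1/20, 1/2) → index 1
j=2: u_2=5/8 ∈ [1/2, 3/4) → index 2
j=3: u_3=7/8 ∈ [3/4, 1) → index 3

1 1 2 3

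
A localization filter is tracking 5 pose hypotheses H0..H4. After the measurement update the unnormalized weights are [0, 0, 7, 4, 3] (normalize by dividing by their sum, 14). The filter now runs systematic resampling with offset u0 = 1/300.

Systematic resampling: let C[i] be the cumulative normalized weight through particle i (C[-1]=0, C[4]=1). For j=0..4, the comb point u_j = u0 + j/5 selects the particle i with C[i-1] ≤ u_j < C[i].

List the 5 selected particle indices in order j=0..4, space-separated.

C = [0, 0, 1/2, 11/14, 1]
j=0: u_0=1/300 ∈ [0, 1/2) → index 2
j=1: u_1=61/300 ∈ [0, 1/2) → index 2
j=2: u_2=121/300 ∈ [0, 1/2) → index 2
j=3: u_3=181/300 ∈ [1/2, 11/14) → index 3
j=4: u_4=241/300 ∈ [11/14, 1) → index 4

2 2 2 3 4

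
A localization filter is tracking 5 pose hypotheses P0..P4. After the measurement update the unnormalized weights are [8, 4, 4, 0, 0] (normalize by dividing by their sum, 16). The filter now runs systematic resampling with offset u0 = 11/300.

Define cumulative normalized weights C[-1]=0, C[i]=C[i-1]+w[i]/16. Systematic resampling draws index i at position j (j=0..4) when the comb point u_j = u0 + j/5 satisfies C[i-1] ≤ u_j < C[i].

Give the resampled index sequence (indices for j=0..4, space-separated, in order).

C = [1/2, 3/4, 1, 1, 1]
j=0: u_0=11/300 ∈ [0, 1/2) → index 0
j=1: u_1=71/300 ∈ [0, 1/2) → index 0
j=2: u_2=131/300 ∈ [0, 1/2) → index 0
j=3: u_3=191/300 ∈ [1/2, 3/4) → index 1
j=4: u_4=251/300 ∈ [3/4, 1) → index 2

0 0 0 1 2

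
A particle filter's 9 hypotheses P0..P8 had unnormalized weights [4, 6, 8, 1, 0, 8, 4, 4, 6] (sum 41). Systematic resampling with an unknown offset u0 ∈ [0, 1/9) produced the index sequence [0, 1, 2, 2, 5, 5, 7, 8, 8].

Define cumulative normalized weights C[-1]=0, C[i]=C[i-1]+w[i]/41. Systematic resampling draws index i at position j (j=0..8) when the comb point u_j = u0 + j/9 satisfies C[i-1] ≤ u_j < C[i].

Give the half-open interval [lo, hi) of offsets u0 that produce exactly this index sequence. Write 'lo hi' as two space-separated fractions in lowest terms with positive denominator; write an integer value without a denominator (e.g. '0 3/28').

11/123 4/41

C = [4/41, 10/41, 18/41, 19/41, 19/41, 27/41, 31/41, 35/41, 1]
j=0 picked index 0: u0 ∈ [0, 4/41)
j=1 picked index 1: u0 ∈ [-5/369, 49/369)
j=2 picked index 2: u0 ∈ [8/369, 80/369)
j=3 picked index 2: u0 ∈ [-11/123, 13/123)
j=4 picked index 5: u0 ∈ [7/369, 79/369)
j=5 picked index 5: u0 ∈ [-34/369, 38/369)
j=6 picked index 7: u0 ∈ [11/123, 23/123)
j=7 picked index 8: u0 ∈ [28/369, 2/9)
j=8 picked index 8: u0 ∈ [-13/369, 1/9)
intersection: [11/123, 4/41)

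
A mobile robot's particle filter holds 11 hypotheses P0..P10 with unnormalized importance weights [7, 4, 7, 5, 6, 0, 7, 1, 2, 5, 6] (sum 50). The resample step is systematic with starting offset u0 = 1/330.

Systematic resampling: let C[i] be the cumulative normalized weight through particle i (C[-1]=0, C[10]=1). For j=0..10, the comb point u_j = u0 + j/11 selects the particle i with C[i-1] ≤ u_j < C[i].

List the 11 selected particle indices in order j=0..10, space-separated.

C = [7/50, 11/50, 9/25, 23/50, 29/50, 29/50, 18/25, 37/50, 39/50, 22/25, 1]
j=0: u_0=1/330 ∈ [0, 7/50) → index 0
j=1: u_1=31/330 ∈ [0, 7/50) → index 0
j=2: u_2=61/330 ∈ [7/50, 11/50) → index 1
j=3: u_3=91/330 ∈ [11/50, 9/25) → index 2
j=4: u_4=11/30 ∈ [9/25, 23/50) → index 3
j=5: u_5=151/330 ∈ [9/25, 23/50) → index 3
j=6: u_6=181/330 ∈ [23/50, 29/50) → index 4
j=7: u_7=211/330 ∈ [29/50, 18/25) → index 6
j=8: u_8=241/330 ∈ [18/25, 37/50) → index 7
j=9: u_9=271/330 ∈ [39/50, 22/25) → index 9
j=10: u_10=301/330 ∈ [22/25, 1) → index 10

0 0 1 2 3 3 4 6 7 9 10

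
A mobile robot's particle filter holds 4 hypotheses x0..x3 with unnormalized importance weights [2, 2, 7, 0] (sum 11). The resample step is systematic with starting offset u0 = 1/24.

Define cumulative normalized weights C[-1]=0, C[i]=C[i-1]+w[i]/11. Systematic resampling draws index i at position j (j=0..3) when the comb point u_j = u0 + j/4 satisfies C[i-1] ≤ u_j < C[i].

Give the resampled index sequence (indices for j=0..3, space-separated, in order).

C = [2/11, 4/11, 1, 1]
j=0: u_0=1/24 ∈ [0, 2/11) → index 0
j=1: u_1=7/24 ∈ [2/11, 4/11) → index 1
j=2: u_2=13/24 ∈ [4/11, 1) → index 2
j=3: u_3=19/24 ∈ [4/11, 1) → index 2

0 1 2 2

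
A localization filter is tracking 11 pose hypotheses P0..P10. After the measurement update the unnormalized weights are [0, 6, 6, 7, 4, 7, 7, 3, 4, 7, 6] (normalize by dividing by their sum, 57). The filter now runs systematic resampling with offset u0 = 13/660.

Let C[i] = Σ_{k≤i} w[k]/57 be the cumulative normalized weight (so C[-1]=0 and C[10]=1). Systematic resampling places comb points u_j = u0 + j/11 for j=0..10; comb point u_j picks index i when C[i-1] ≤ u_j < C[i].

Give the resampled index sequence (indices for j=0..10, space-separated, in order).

1 2 2 3 4 5 6 7 8 9 10

C = [0, 2/19, 4/19, 1/3, 23/57, 10/19, 37/57, 40/57, 44/57, 17/19, 1]
j=0: u_0=13/660 ∈ [0, 2/19) → index 1
j=1: u_1=73/660 ∈ [2/19, 4/19) → index 2
j=2: u_2=133/660 ∈ [2/19, 4/19) → index 2
j=3: u_3=193/660 ∈ [4/19, 1/3) → index 3
j=4: u_4=23/60 ∈ [1/3, 23/57) → index 4
j=5: u_5=313/660 ∈ [23/57, 10/19) → index 5
j=6: u_6=373/660 ∈ [10/19, 37/57) → index 6
j=7: u_7=433/660 ∈ [37/57, 40/57) → index 7
j=8: u_8=493/660 ∈ [40/57, 44/57) → index 8
j=9: u_9=553/660 ∈ [44/57, 17/19) → index 9
j=10: u_10=613/660 ∈ [17/19, 1) → index 10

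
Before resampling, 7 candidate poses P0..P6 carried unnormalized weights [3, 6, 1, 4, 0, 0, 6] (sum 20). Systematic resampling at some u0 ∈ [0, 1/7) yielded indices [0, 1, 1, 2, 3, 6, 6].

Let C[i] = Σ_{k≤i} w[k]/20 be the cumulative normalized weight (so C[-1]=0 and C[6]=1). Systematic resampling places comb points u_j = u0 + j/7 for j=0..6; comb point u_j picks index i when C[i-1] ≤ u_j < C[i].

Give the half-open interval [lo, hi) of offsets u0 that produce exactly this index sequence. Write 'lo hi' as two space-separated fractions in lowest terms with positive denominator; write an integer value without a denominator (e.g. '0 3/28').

C = [3/20, 9/20, 1/2, 7/10, 7/10, 7/10, 1]
j=0 picked index 0: u0 ∈ [0, 3/20)
j=1 picked index 1: u0 ∈ [1/140, 43/140)
j=2 picked index 1: u0 ∈ [-19/140, 23/140)
j=3 picked index 2: u0 ∈ [3/140, 1/14)
j=4 picked index 3: u0 ∈ [-1/14, 9/70)
j=5 picked index 6: u0 ∈ [-1/70, 2/7)
j=6 picked index 6: u0 ∈ [-11/70, 1/7)
intersection: [3/140, 1/14)

3/140 1/14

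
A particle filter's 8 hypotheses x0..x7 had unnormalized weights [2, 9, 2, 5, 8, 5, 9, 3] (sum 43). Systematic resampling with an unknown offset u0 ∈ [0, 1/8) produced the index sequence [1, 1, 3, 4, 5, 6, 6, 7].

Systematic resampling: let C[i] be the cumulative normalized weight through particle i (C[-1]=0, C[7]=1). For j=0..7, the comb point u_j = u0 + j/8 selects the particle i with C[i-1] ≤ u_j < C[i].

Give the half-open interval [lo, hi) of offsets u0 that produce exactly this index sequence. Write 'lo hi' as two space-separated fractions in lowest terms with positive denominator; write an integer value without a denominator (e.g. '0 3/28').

9/86 1/8

C = [2/43, 11/43, 13/43, 18/43, 26/43, 31/43, 40/43, 1]
j=0 picked index 1: u0 ∈ [2/43, 11/43)
j=1 picked index 1: u0 ∈ [-27/344, 45/344)
j=2 picked index 3: u0 ∈ [9/172, 29/172)
j=3 picked index 4: u0 ∈ [15/344, 79/344)
j=4 picked index 5: u0 ∈ [9/86, 19/86)
j=5 picked index 6: u0 ∈ [33/344, 105/344)
j=6 picked index 6: u0 ∈ [-5/172, 31/172)
j=7 picked index 7: u0 ∈ [19/344, 1/8)
intersection: [9/86, 1/8)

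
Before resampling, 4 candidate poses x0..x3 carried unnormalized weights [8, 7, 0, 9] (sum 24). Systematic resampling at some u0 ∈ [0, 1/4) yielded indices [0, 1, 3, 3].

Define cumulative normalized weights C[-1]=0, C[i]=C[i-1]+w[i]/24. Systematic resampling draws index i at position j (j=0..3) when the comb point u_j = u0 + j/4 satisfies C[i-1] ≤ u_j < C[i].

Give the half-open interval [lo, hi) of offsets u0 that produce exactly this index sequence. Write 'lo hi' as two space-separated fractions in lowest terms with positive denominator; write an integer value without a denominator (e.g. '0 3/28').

C = [1/3, 5/8, 5/8, 1]
j=0 picked index 0: u0 ∈ [0, 1/3)
j=1 picked index 1: u0 ∈ [1/12, 3/8)
j=2 picked index 3: u0 ∈ [1/8, 1/2)
j=3 picked index 3: u0 ∈ [-1/8, 1/4)
intersection: [1/8, 1/4)

1/8 1/4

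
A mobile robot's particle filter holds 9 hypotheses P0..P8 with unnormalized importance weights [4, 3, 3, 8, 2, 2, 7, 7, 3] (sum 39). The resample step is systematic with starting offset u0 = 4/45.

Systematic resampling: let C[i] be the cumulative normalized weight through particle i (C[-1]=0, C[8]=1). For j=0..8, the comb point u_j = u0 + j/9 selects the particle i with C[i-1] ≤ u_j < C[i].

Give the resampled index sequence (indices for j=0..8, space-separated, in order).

C = [4/39, 7/39, 10/39, 6/13, 20/39, 22/39, 29/39, 12/13, 1]
j=0: u_0=4/45 ∈ [0, 4/39) → index 0
j=1: u_1=1/5 ∈ [7/39, 10/39) → index 2
j=2: u_2=14/45 ∈ [10/39, 6/13) → index 3
j=3: u_3=19/45 ∈ [10/39, 6/13) → index 3
j=4: u_4=8/15 ∈ [20/39, 22/39) → index 5
j=5: u_5=29/45 ∈ [22/39, 29/39) → index 6
j=6: u_6=34/45 ∈ [29/39, 12/13) → index 7
j=7: u_7=13/15 ∈ [29/39, 12/13) → index 7
j=8: u_8=44/45 ∈ [12/13, 1) → index 8

0 2 3 3 5 6 7 7 8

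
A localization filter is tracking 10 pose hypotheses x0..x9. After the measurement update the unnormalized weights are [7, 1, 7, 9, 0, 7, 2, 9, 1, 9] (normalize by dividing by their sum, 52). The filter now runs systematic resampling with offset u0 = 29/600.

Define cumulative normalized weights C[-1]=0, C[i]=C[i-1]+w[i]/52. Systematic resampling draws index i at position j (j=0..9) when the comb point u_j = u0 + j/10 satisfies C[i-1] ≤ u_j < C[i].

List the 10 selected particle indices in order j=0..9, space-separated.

C = [7/52, 2/13, 15/52, 6/13, 6/13, 31/52, 33/52, 21/26, 43/52, 1]
j=0: u_0=29/600 ∈ [0, 7/52) → index 0
j=1: u_1=89/600 ∈ [7/52, 2/13) → index 1
j=2: u_2=149/600 ∈ [2/13, 15/52) → index 2
j=3: u_3=209/600 ∈ [15/52, 6/13) → index 3
j=4: u_4=269/600 ∈ [15/52, 6/13) → index 3
j=5: u_5=329/600 ∈ [6/13, 31/52) → index 5
j=6: u_6=389/600 ∈ [33/52, 21/26) → index 7
j=7: u_7=449/600 ∈ [33/52, 21/26) → index 7
j=8: u_8=509/600 ∈ [43/52, 1) → index 9
j=9: u_9=569/600 ∈ [43/52, 1) → index 9

0 1 2 3 3 5 7 7 9 9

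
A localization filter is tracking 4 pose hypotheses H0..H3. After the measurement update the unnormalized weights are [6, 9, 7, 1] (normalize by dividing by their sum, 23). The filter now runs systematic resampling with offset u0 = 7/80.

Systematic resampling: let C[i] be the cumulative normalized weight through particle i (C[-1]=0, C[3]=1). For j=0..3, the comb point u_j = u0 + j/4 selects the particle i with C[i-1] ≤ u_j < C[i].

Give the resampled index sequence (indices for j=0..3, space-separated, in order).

C = [6/23, 15/23, 22/23, 1]
j=0: u_0=7/80 ∈ [0, 6/23) → index 0
j=1: u_1=27/80 ∈ [6/23, 15/23) → index 1
j=2: u_2=47/80 ∈ [6/23, 15/23) → index 1
j=3: u_3=67/80 ∈ [15/23, 22/23) → index 2

0 1 1 2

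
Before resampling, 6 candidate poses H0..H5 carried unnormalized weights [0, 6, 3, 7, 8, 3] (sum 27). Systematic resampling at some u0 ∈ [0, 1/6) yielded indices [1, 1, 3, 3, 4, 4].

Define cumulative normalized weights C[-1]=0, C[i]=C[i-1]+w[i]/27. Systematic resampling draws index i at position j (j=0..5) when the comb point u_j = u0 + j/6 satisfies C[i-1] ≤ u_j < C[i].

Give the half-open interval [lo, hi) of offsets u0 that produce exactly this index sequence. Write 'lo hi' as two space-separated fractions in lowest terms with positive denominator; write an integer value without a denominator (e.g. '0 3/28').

C = [0, 2/9, 1/3, 16/27, 8/9, 1]
j=0 picked index 1: u0 ∈ [0, 2/9)
j=1 picked index 1: u0 ∈ [-1/6, 1/18)
j=2 picked index 3: u0 ∈ [0, 7/27)
j=3 picked index 3: u0 ∈ [-1/6, 5/54)
j=4 picked index 4: u0 ∈ [-2/27, 2/9)
j=5 picked index 4: u0 ∈ [-13/54, 1/18)
intersection: [0, 1/18)

0 1/18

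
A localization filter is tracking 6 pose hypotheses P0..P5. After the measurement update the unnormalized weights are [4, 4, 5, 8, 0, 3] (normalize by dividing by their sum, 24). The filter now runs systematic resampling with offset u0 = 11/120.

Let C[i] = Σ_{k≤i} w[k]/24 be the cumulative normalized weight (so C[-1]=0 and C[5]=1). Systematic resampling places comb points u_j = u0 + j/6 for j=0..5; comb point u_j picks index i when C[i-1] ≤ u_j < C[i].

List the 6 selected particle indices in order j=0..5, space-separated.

0 1 2 3 3 5

C = [1/6, 1/3, 13/24, 7/8, 7/8, 1]
j=0: u_0=11/120 ∈ [0, 1/6) → index 0
j=1: u_1=31/120 ∈ [1/6, 1/3) → index 1
j=2: u_2=17/40 ∈ [1/3, 13/24) → index 2
j=3: u_3=71/120 ∈ [13/24, 7/8) → index 3
j=4: u_4=91/120 ∈ [13/24, 7/8) → index 3
j=5: u_5=37/40 ∈ [7/8, 1) → index 5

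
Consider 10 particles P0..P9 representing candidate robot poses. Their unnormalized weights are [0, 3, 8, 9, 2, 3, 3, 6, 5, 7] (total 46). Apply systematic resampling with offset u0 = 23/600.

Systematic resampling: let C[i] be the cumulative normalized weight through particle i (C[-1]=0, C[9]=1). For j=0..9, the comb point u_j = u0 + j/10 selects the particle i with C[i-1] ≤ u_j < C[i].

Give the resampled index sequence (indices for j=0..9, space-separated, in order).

1 2 2 3 4 5 7 7 8 9

C = [0, 3/46, 11/46, 10/23, 11/23, 25/46, 14/23, 17/23, 39/46, 1]
j=0: u_0=23/600 ∈ [0, 3/46) → index 1
j=1: u_1=83/600 ∈ [3/46, 11/46) → index 2
j=2: u_2=143/600 ∈ [3/46, 11/46) → index 2
j=3: u_3=203/600 ∈ [11/46, 10/23) → index 3
j=4: u_4=263/600 ∈ [10/23, 11/23) → index 4
j=5: u_5=323/600 ∈ [11/23, 25/46) → index 5
j=6: u_6=383/600 ∈ [14/23, 17/23) → index 7
j=7: u_7=443/600 ∈ [14/23, 17/23) → index 7
j=8: u_8=503/600 ∈ [17/23, 39/46) → index 8
j=9: u_9=563/600 ∈ [39/46, 1) → index 9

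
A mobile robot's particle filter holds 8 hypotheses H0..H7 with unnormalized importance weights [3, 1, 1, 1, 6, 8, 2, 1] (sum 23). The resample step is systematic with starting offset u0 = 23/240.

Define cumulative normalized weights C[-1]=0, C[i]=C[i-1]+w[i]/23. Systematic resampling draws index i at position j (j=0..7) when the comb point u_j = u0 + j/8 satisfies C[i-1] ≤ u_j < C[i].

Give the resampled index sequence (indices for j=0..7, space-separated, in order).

C = [3/23, 4/23, 5/23, 6/23, 12/23, 20/23, 22/23, 1]
j=0: u_0=23/240 ∈ [0, 3/23) → index 0
j=1: u_1=53/240 ∈ [5/23, 6/23) → index 3
j=2: u_2=83/240 ∈ [6/23, 12/23) → index 4
j=3: u_3=113/240 ∈ [6/23, 12/23) → index 4
j=4: u_4=143/240 ∈ [12/23, 20/23) → index 5
j=5: u_5=173/240 ∈ [12/23, 20/23) → index 5
j=6: u_6=203/240 ∈ [12/23, 20/23) → index 5
j=7: u_7=233/240 ∈ [22/23, 1) → index 7

0 3 4 4 5 5 5 7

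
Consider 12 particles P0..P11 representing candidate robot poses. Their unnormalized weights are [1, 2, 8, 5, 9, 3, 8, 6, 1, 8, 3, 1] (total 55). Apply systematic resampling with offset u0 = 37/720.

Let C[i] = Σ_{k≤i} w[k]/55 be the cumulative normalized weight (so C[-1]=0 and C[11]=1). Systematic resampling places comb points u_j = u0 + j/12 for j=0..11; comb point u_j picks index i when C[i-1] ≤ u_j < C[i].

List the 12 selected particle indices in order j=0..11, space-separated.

1 2 3 4 4 5 6 6 7 9 9 10

C = [1/55, 3/55, 1/5, 16/55, 5/11, 28/55, 36/55, 42/55, 43/55, 51/55, 54/55, 1]
j=0: u_0=37/720 ∈ [1/55, 3/55) → index 1
j=1: u_1=97/720 ∈ [3/55, 1/5) → index 2
j=2: u_2=157/720 ∈ [1/5, 16/55) → index 3
j=3: u_3=217/720 ∈ [16/55, 5/11) → index 4
j=4: u_4=277/720 ∈ [16/55, 5/11) → index 4
j=5: u_5=337/720 ∈ [5/11, 28/55) → index 5
j=6: u_6=397/720 ∈ [28/55, 36/55) → index 6
j=7: u_7=457/720 ∈ [28/55, 36/55) → index 6
j=8: u_8=517/720 ∈ [36/55, 42/55) → index 7
j=9: u_9=577/720 ∈ [43/55, 51/55) → index 9
j=10: u_10=637/720 ∈ [43/55, 51/55) → index 9
j=11: u_11=697/720 ∈ [51/55, 54/55) → index 10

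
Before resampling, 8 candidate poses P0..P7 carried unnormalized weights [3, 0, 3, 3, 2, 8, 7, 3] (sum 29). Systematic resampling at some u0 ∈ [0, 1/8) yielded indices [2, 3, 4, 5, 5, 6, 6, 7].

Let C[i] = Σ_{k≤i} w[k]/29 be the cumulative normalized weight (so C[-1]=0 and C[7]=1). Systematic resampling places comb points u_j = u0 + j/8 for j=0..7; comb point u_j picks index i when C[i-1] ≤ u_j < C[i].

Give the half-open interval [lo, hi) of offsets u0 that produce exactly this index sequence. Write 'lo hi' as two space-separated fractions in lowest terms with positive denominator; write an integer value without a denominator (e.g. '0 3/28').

C = [3/29, 3/29, 6/29, 9/29, 11/29, 19/29, 26/29, 1]
j=0 picked index 2: u0 ∈ [3/29, 6/29)
j=1 picked index 3: u0 ∈ [19/232, 43/232)
j=2 picked index 4: u0 ∈ [7/116, 15/116)
j=3 picked index 5: u0 ∈ [1/232, 65/232)
j=4 picked index 5: u0 ∈ [-7/58, 9/58)
j=5 picked index 6: u0 ∈ [7/232, 63/232)
j=6 picked index 6: u0 ∈ [-11/116, 17/116)
j=7 picked index 7: u0 ∈ [5/232, 1/8)
intersection: [3/29, 1/8)

3/29 1/8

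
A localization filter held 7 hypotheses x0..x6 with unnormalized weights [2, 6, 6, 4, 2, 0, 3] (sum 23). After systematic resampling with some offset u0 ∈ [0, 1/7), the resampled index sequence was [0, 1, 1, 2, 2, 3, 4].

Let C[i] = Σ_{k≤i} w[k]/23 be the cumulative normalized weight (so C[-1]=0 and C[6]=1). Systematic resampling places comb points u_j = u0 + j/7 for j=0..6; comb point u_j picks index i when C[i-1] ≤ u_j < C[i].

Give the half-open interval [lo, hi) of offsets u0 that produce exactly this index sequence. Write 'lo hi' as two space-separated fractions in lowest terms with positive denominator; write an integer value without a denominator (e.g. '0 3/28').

C = [2/23, 8/23, 14/23, 18/23, 20/23, 20/23, 1]
j=0 picked index 0: u0 ∈ [0, 2/23)
j=1 picked index 1: u0 ∈ [-9/161, 33/161)
j=2 picked index 1: u0 ∈ [-32/161, 10/161)
j=3 picked index 2: u0 ∈ [-13/161, 29/161)
j=4 picked index 2: u0 ∈ [-36/161, 6/161)
j=5 picked index 3: u0 ∈ [-17/161, 11/161)
j=6 picked index 4: u0 ∈ [-12/161, 2/161)
intersection: [0, 2/161)

0 2/161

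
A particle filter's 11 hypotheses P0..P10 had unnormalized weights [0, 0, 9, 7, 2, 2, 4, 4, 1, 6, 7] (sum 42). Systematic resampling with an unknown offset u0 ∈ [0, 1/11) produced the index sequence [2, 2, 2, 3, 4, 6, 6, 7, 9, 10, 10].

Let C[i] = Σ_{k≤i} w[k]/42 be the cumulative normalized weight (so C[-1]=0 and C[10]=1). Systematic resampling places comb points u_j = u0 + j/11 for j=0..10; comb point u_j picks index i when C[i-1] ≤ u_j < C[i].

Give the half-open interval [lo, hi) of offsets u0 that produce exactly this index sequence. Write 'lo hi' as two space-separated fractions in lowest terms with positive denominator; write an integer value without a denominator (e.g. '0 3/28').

C = [0, 0, 3/14, 8/21, 3/7, 10/21, 4/7, 2/3, 29/42, 5/6, 1]
j=0 picked index 2: u0 ∈ [0, 3/14)
j=1 picked index 2: u0 ∈ [-1/11, 19/154)
j=2 picked index 2: u0 ∈ [-2/11, 5/154)
j=3 picked index 3: u0 ∈ [-9/154, 25/231)
j=4 picked index 4: u0 ∈ [4/231, 5/77)
j=5 picked index 6: u0 ∈ [5/231, 9/77)
j=6 picked index 6: u0 ∈ [-16/231, 2/77)
j=7 picked index 7: u0 ∈ [-5/77, 1/33)
j=8 picked index 9: u0 ∈ [-17/462, 7/66)
j=9 picked index 10: u0 ∈ [1/66, 2/11)
j=10 picked index 10: u0 ∈ [-5/66, 1/11)
intersection: [5/231, 2/77)

5/231 2/77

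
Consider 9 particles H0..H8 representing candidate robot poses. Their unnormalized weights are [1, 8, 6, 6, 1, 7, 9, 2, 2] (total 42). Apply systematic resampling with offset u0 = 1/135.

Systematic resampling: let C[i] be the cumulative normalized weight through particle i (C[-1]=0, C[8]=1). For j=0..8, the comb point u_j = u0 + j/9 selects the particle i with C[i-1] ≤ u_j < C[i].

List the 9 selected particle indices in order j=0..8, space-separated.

C = [1/42, 3/14, 5/14, 1/2, 11/21, 29/42, 19/21, 20/21, 1]
j=0: u_0=1/135 ∈ [0, 1/42) → index 0
j=1: u_1=16/135 ∈ [1/42, 3/14) → index 1
j=2: u_2=31/135 ∈ [3/14, 5/14) → index 2
j=3: u_3=46/135 ∈ [3/14, 5/14) → index 2
j=4: u_4=61/135 ∈ [5/14, 1/2) → index 3
j=5: u_5=76/135 ∈ [11/21, 29/42) → index 5
j=6: u_6=91/135 ∈ [11/21, 29/42) → index 5
j=7: u_7=106/135 ∈ [29/42, 19/21) → index 6
j=8: u_8=121/135 ∈ [29/42, 19/21) → index 6

0 1 2 2 3 5 5 6 6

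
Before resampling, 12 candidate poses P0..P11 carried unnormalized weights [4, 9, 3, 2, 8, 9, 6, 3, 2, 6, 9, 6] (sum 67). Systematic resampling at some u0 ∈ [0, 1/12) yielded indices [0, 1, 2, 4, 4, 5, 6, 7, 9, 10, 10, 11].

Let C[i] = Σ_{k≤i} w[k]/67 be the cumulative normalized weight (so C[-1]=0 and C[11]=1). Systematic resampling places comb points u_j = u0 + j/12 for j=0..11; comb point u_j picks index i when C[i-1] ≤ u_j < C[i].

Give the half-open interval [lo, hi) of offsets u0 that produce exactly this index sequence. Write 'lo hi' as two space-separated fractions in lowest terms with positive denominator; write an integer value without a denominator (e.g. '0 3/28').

C = [4/67, 13/67, 16/67, 18/67, 26/67, 35/67, 41/67, 44/67, 46/67, 52/67, 61/67, 1]
j=0 picked index 0: u0 ∈ [0, 4/67)
j=1 picked index 1: u0 ∈ [-19/804, 89/804)
j=2 picked index 2: u0 ∈ [11/402, 29/402)
j=3 picked index 4: u0 ∈ [5/268, 37/268)
j=4 picked index 4: u0 ∈ [-13/201, 11/201)
j=5 picked index 5: u0 ∈ [-23/804, 85/804)
j=6 picked index 6: u0 ∈ [3/134, 15/134)
j=7 picked index 7: u0 ∈ [23/804, 59/804)
j=8 picked index 9: u0 ∈ [4/201, 22/201)
j=9 picked index 10: u0 ∈ [7/268, 43/268)
j=10 picked index 10: u0 ∈ [-23/402, 31/402)
j=11 picked index 11: u0 ∈ [-5/804, 1/12)
intersection: [23/804, 11/201)

23/804 11/201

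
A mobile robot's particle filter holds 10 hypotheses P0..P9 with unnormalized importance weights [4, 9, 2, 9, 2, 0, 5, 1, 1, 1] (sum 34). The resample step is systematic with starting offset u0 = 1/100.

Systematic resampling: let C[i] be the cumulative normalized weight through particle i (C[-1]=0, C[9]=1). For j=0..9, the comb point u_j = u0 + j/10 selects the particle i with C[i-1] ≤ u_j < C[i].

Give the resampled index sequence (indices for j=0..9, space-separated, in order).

C = [2/17, 13/34, 15/34, 12/17, 13/17, 13/17, 31/34, 16/17, 33/34, 1]
j=0: u_0=1/100 ∈ [0, 2/17) → index 0
j=1: u_1=11/100 ∈ [0, 2/17) → index 0
j=2: u_2=21/100 ∈ [2/17, 13/34) → index 1
j=3: u_3=31/100 ∈ [2/17, 13/34) → index 1
j=4: u_4=41/100 ∈ [13/34, 15/34) → index 2
j=5: u_5=51/100 ∈ [15/34, 12/17) → index 3
j=6: u_6=61/100 ∈ [15/34, 12/17) → index 3
j=7: u_7=71/100 ∈ [12/17, 13/17) → index 4
j=8: u_8=81/100 ∈ [13/17, 31/34) → index 6
j=9: u_9=91/100 ∈ [13/17, 31/34) → index 6

0 0 1 1 2 3 3 4 6 6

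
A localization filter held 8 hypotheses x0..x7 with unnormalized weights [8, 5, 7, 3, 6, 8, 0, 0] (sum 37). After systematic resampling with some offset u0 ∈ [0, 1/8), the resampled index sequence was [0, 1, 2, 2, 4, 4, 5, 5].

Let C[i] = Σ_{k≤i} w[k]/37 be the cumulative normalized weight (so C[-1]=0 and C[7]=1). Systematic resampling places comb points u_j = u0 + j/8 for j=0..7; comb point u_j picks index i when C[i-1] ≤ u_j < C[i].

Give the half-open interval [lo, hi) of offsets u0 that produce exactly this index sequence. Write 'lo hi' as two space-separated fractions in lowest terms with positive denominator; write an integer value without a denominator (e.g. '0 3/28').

9/74 1/8

C = [8/37, 13/37, 20/37, 23/37, 29/37, 1, 1, 1]
j=0 picked index 0: u0 ∈ [0, 8/37)
j=1 picked index 1: u0 ∈ [27/296, 67/296)
j=2 picked index 2: u0 ∈ [15/148, 43/148)
j=3 picked index 2: u0 ∈ [-7/296, 49/296)
j=4 picked index 4: u0 ∈ [9/74, 21/74)
j=5 picked index 4: u0 ∈ [-1/296, 47/296)
j=6 picked index 5: u0 ∈ [5/148, 1/4)
j=7 picked index 5: u0 ∈ [-27/296, 1/8)
intersection: [9/74, 1/8)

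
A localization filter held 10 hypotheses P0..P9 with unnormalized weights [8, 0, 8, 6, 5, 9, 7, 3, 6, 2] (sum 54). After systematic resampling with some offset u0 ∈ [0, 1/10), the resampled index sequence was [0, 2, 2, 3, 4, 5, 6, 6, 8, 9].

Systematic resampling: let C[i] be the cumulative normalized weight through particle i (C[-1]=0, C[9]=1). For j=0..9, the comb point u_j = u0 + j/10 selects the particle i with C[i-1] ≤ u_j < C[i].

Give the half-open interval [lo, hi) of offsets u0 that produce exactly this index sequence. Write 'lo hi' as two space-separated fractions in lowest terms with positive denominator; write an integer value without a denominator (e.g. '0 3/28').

1/15 13/135

C = [4/27, 4/27, 8/27, 11/27, 1/2, 2/3, 43/54, 23/27, 26/27, 1]
j=0 picked index 0: u0 ∈ [0, 4/27)
j=1 picked index 2: u0 ∈ [13/270, 53/270)
j=2 picked index 2: u0 ∈ [-7/135, 13/135)
j=3 picked index 3: u0 ∈ [-1/270, 29/270)
j=4 picked index 4: u0 ∈ [1/135, 1/10)
j=5 picked index 5: u0 ∈ [0, 1/6)
j=6 picked index 6: u0 ∈ [1/15, 53/270)
j=7 picked index 6: u0 ∈ [-1/30, 13/135)
j=8 picked index 8: u0 ∈ [7/135, 22/135)
j=9 picked index 9: u0 ∈ [17/270, 1/10)
intersection: [1/15, 13/135)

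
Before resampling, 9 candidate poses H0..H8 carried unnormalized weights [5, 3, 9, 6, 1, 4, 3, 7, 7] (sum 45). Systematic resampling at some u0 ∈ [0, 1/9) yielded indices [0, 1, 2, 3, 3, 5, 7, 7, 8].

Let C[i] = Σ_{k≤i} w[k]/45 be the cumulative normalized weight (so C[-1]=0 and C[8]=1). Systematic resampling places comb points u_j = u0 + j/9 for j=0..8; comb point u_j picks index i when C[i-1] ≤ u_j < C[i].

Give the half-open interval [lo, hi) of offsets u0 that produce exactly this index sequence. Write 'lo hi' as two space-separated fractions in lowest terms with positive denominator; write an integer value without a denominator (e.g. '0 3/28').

2/45 1/15

C = [1/9, 8/45, 17/45, 23/45, 8/15, 28/45, 31/45, 38/45, 1]
j=0 picked index 0: u0 ∈ [0, 1/9)
j=1 picked index 1: u0 ∈ [0, 1/15)
j=2 picked index 2: u0 ∈ [-2/45, 7/45)
j=3 picked index 3: u0 ∈ [2/45, 8/45)
j=4 picked index 3: u0 ∈ [-1/15, 1/15)
j=5 picked index 5: u0 ∈ [-1/45, 1/15)
j=6 picked index 7: u0 ∈ [1/45, 8/45)
j=7 picked index 7: u0 ∈ [-4/45, 1/15)
j=8 picked index 8: u0 ∈ [-2/45, 1/9)
intersection: [2/45, 1/15)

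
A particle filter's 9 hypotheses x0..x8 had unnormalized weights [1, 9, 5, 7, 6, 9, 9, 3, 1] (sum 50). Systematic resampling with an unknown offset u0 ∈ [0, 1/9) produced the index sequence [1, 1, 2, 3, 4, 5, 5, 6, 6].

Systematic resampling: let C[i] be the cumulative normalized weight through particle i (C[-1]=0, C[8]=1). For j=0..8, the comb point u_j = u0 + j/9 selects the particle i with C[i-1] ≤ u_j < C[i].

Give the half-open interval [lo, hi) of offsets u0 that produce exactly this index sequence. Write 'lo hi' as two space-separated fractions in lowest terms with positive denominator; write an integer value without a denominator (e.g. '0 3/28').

1/50 7/225

C = [1/50, 1/5, 3/10, 11/25, 14/25, 37/50, 23/25, 49/50, 1]
j=0 picked index 1: u0 ∈ [1/50, 1/5)
j=1 picked index 1: u0 ∈ [-41/450, 4/45)
j=2 picked index 2: u0 ∈ [-1/45, 7/90)
j=3 picked index 3: u0 ∈ [-1/30, 8/75)
j=4 picked index 4: u0 ∈ [-1/225, 26/225)
j=5 picked index 5: u0 ∈ [1/225, 83/450)
j=6 picked index 5: u0 ∈ [-8/75, 11/150)
j=7 picked index 6: u0 ∈ [-17/450, 32/225)
j=8 picked index 6: u0 ∈ [-67/450, 7/225)
intersection: [1/50, 7/225)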